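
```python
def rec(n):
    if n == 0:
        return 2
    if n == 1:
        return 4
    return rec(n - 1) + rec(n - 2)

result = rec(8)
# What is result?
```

Build up from base cases: rec(0)=2, rec(1)=4, rec(2)=6, rec(3)=10, rec(4)=16, rec(5)=26, rec(6)=42, ..., rec(8)=110

Answer: 110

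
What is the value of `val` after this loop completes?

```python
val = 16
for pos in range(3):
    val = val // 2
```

Halve 3 times: 16 // 2^3 = 2
`val` takes the values: 16 → 8 → 4 → 2

Answer: 2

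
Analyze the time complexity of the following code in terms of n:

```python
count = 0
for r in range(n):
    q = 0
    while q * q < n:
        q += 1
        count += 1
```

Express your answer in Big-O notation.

Each loop level contributes: n × √n. Multiplying the contributions gives O(n√n).

Answer: O(n√n)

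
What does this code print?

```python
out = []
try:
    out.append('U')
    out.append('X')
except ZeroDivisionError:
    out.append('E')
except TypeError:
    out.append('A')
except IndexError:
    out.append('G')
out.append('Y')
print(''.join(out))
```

Execution trace: 'U' (try body) → 'X' (try body, no exception) → 'Y' (after the try/except). Output: UXY

Answer: UXY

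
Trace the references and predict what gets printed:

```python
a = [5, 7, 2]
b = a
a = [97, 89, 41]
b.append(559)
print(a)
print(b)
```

Key concept: rebinding vs mutation: a is rebound to a new list, b still points at the original.
Step by step:
`a = [5, 7, 2]` → a = [5, 7, 2]
`b = a` → b = [5, 7, 2] (same object as a)
`a = [97, 89, 41]` → a = [97, 89, 41]
`b.append(559)` → b = [5, 7, 2, 559]
`print(a)` → prints [97, 89, 41]
`print(b)` → prints [5, 7, 2, 559]

Answer:
[97, 89, 41]
[5, 7, 2, 559]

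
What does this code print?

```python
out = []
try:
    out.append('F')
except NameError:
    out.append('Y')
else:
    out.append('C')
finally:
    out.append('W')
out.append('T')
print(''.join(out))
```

Execution trace: 'F' (try body, no exception) → 'C' (else) → 'W' (finally) → 'T' (after the try/except). Output: FCWT

Answer: FCWT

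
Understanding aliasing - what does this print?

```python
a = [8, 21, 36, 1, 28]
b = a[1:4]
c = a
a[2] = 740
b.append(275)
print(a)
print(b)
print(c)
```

Key concept: slice vs alias.
Step by step:
`a = [8, 21, 36, 1, 28]` → a = [8, 21, 36, 1, 28]
`b = a[1:4]` → b = [21, 36, 1]
`c = a` → c = [8, 21, 36, 1, 28] (same object as a)
`a[2] = 740` → a = [8, 21, 740, 1, 28] (same object as c); c = [8, 21, 740, 1, 28] (same object as a)
`b.append(275)` → b = [21, 36, 1, 275]
`print(a)` → prints [8, 21, 740, 1, 28]
`print(b)` → prints [21, 36, 1, 275]
`print(c)` → prints [8, 21, 740, 1, 28]

Answer:
[8, 21, 740, 1, 28]
[21, 36, 1, 275]
[8, 21, 740, 1, 28]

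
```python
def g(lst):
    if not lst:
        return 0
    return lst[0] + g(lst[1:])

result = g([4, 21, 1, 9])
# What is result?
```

4 + 21 + 1 + 9 + 0 = 35

Answer: 35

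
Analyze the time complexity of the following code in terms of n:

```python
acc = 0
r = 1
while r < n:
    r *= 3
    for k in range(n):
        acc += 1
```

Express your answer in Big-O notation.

Each loop level contributes: log n × n. Multiplying the contributions gives O(n log n).

Answer: O(n log n)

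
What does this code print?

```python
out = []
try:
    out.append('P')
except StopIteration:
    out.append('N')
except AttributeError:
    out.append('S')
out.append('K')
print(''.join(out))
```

Execution trace: 'P' (try body, no exception) → 'K' (after the try/except). Output: PK

Answer: PK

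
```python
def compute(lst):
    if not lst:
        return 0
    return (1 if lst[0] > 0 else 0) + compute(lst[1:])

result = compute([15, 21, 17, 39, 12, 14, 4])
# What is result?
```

Count of positive elements in [15, 21, 17, 39, 12, 14, 4] = 7

Answer: 7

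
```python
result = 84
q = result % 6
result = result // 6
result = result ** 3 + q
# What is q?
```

Trace:
`result = 84` → result = 84
`q = result % 6` → q = 0
`result = result // 6` → result = 14
`result = result ** 3 + q` → result = 2744
So q = 0

Answer: 0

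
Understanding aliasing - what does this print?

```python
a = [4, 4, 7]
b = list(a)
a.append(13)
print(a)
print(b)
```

Key concept: list() constructor creates copy.
Step by step:
`a = [4, 4, 7]` → a = [4, 4, 7]
`b = list(a)` → b = [4, 4, 7]
`a.append(13)` → a = [4, 4, 7, 13]
`print(a)` → prints [4, 4, 7, 13]
`print(b)` → prints [4, 4, 7]

Answer:
[4, 4, 7, 13]
[4, 4, 7]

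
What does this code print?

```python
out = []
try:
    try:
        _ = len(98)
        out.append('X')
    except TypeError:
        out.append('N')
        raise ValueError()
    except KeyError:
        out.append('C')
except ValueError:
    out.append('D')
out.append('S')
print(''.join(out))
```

Execution trace: 'N' (inner except TypeError) → 'D' (outer except ValueError) → 'S' (after the try/except). Output: NDS

Answer: NDS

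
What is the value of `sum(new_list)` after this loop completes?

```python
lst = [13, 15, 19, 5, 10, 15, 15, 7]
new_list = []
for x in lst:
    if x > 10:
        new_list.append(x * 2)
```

Sum of doubled values > 10
`new_list` takes the values: [] → [26] → [26, 30] → [26, 30, 38] → [26, 30, 38, 30] → [26, 30, 38, 30, 30]
So `sum(new_list)` = 154

Answer: 154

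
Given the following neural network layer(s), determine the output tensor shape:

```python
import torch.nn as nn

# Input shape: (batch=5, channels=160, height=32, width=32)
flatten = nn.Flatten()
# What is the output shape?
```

Input: (5, 160, 32, 32) -> Output: (5, 163840)

Answer: (5, 163840)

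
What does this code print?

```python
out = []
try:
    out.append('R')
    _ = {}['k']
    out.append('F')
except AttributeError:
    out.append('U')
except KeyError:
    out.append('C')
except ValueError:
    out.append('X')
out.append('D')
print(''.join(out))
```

Execution trace: 'R' (try body) → 'C' (except KeyError) → 'D' (after the try/except). Output: RCD

Answer: RCD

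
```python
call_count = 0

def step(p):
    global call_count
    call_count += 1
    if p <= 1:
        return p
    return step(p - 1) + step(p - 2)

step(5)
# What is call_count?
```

Calls(p) = 1 + Calls(p-1) + Calls(p-2); Calls(0)=Calls(1)=1. For p=5 this gives 15.

Answer: 15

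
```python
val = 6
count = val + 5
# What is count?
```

Trace:
`val = 6` → val = 6
`count = val + 5` → count = 11
So count = 11

Answer: 11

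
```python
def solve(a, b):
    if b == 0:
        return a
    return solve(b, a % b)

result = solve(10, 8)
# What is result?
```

solve(10, 8) -> solve(8, 2) -> solve(2, 0) -> 2

Answer: 2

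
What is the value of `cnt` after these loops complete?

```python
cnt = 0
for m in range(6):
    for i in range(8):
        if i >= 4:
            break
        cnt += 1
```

Inner breaks at 4, outer runs 6 times
`cnt` takes the values: 0 → 1 → 2 → 3 → 4 → 5 → 6 → 7 → 8 → 9 → 10 → 11 → 12 → 13 → 14 → 15 → 16 → 17 → 18 → 19 → 20 → 21 → 22 → 23 → 24

Answer: 24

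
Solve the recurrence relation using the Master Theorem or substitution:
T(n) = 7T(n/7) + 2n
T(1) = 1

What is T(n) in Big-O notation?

By Master Theorem: a=7, b=7, f(n)=2n. Since log_7(7) = 1 and f(n) = Θ(n^1), Case 2 applies. T(n) = O(n log n).

Answer: O(n log n)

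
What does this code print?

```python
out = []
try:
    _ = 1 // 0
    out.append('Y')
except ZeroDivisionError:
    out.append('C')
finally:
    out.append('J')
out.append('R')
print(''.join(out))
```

Execution trace: 'C' (except ZeroDivisionError) → 'J' (finally) → 'R' (after the try/except). Output: CJR

Answer: CJR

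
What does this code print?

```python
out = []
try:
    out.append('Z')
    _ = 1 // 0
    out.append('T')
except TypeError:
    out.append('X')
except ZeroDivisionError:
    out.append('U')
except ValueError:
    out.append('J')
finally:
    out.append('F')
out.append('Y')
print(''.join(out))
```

Execution trace: 'Z' (try body) → 'U' (except ZeroDivisionError) → 'F' (finally) → 'Y' (after the try/except). Output: ZUFY

Answer: ZUFY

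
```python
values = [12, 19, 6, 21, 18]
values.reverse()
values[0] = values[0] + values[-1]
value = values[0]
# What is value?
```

Trace:
`values = [12, 19, 6, 21, 18]` → values = [12, 19, 6, 21, 18]
`values.reverse()` → values = [18, 21, 6, 19, 12]
`values[0] = values[0] + values[-1]` → values = [30, 21, 6, 19, 12]
`value = values[0]` → value = 30
So value = 30

Answer: 30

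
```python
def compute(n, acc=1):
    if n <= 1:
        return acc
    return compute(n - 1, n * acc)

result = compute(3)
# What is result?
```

Accumulator trace (n, acc): (3, 1) -> (2, 3) -> (1, 6) -> return 6

Answer: 6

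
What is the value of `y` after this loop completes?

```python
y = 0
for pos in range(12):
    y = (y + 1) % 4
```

Increment mod 4, 12 times = 0
`y` takes the values: 0 → 1 → 2 → 3 → 0 → 1 → 2 → 3 → 0 → 1 → 2 → 3 → 0

Answer: 0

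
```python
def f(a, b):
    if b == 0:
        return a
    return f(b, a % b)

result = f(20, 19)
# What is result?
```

f(20, 19) -> f(19, 1) -> f(1, 0) -> 1

Answer: 1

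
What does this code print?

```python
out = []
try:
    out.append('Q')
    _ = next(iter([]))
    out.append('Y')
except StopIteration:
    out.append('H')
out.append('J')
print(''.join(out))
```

Execution trace: 'Q' (try body) → 'H' (except StopIteration) → 'J' (after the try/except). Output: QHJ

Answer: QHJ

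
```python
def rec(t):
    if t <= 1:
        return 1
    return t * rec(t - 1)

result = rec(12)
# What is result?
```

rec(12) = 12 * 11 * 10 * 9 * 8 * 7 * 6 * 5 * 4 * 3 * 2 * 1 = 479001600

Answer: 479001600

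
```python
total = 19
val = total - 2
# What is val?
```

Trace:
`total = 19` → total = 19
`val = total - 2` → val = 17
So val = 17

Answer: 17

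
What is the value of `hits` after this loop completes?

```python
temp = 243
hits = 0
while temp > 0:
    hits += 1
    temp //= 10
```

Count digits by repeated division by 10
`hits` takes the values: 0 → 1 → 2 → 3

Answer: 3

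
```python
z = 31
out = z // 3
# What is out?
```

Trace:
`z = 31` → z = 31
`out = z // 3` → out = 10
So out = 10

Answer: 10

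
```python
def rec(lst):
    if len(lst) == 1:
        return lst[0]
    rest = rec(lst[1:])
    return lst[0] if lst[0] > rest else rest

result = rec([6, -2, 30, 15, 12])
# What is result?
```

Recursive max over [6, -2, 30, 15, 12] = 30

Answer: 30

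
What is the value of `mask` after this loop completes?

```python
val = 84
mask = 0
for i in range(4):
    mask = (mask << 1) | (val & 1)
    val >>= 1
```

Reverse lowest 4 bits of 84
`mask` takes the values: 0 → 1 → 2

Answer: 2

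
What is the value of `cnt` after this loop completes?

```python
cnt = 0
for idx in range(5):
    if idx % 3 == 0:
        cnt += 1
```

Count numbers divisible by 3 in range(5)
`cnt` takes the values: 0 → 1 → 2

Answer: 2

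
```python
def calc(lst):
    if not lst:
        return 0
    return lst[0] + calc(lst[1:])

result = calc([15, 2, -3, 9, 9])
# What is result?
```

15 + 2 + (-3) + 9 + 9 + 0 = 32

Answer: 32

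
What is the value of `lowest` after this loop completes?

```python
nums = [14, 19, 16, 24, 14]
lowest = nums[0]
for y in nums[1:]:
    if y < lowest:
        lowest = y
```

Minimum of [14, 19, 16, 24, 14]
`lowest` takes the values: 14

Answer: 14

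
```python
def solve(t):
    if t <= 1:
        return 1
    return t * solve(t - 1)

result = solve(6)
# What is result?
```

solve(6) = 6 * 5 * 4 * 3 * 2 * 1 = 720

Answer: 720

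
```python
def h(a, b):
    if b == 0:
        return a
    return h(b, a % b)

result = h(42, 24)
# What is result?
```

h(42, 24) -> h(24, 18) -> h(18, 6) -> h(6, 0) -> 6

Answer: 6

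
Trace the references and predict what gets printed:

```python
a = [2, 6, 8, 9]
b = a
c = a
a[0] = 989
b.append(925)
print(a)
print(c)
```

Key concept: multiple aliases.
Step by step:
`a = [2, 6, 8, 9]` → a = [2, 6, 8, 9]
`b = a` → b = [2, 6, 8, 9] (same object as a)
`c = a` → c = [2, 6, 8, 9] (same object as a, b)
`a[0] = 989` → a = [989, 6, 8, 9] (same object as b, c); b = [989, 6, 8, 9] (same object as a, c); c = [989, 6, 8, 9] (same object as a, b)
`b.append(925)` → a = [989, 6, 8, 9, 925] (same object as b, c); b = [989, 6, 8, 9, 925] (same object as a, c); c = [989, 6, 8, 9, 925] (same object as a, b)
`print(a)` → prints [989, 6, 8, 9, 925]
`print(c)` → prints [989, 6, 8, 9, 925]

Answer:
[989, 6, 8, 9, 925]
[989, 6, 8, 9, 925]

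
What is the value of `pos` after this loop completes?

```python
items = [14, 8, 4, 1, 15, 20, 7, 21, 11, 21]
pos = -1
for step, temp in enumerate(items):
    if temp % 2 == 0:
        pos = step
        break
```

First even number index in [14, 8, 4, 1, 15, 20, 7, 21, 11, 21]
`pos` takes the values: -1 → 0

Answer: 0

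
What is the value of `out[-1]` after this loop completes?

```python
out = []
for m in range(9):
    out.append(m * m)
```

Last element of squares 0 to 8
`out` takes the values: [] → [0] → [0, 1] → [0, 1, 4] → [0, 1, 4, 9] → [0, 1, 4, 9, 16] → [0, 1, 4, 9, 16, 25] → [0, 1, 4, 9, 16, 25, 36] → [0, 1, 4, 9, 16, 25, 36, 49] → [0, 1, 4, 9, 16, 25, 36, 49, 64]
So `out[-1]` = 64

Answer: 64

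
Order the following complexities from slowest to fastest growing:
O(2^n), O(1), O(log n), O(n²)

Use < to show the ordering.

Ordered by growth rate: O(1) < O(log n) < O(n²) < O(2^n)

Answer: O(1) < O(log n) < O(n²) < O(2^n)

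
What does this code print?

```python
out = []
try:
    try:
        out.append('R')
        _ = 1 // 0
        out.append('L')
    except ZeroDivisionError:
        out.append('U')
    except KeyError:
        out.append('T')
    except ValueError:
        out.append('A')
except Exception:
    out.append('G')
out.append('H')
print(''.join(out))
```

Execution trace: 'R' (inner try body) → 'U' (inner except ZeroDivisionError) → 'H' (after the try/except). Output: RUH

Answer: RUH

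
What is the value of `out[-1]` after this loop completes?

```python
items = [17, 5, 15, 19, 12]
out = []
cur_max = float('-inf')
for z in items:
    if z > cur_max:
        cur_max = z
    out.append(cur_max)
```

Running max ends at 19
`out` takes the values: [] → [17] → [17, 17] → [17, 17, 17] → [17, 17, 17, 19] → [17, 17, 17, 19, 19]
So `out[-1]` = 19

Answer: 19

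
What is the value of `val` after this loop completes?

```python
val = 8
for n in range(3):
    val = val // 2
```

Halve 3 times: 8 // 2^3 = 1
`val` takes the values: 8 → 4 → 2 → 1

Answer: 1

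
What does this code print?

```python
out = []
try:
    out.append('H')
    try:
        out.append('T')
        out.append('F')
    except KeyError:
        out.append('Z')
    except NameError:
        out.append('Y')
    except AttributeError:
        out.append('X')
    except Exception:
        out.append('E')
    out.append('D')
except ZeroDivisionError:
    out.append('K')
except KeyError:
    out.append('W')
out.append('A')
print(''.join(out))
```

Execution trace: 'H' (try body) → 'T' (inner try body) → 'F' (inner try body, no exception) → 'D' (try body, no exception) → 'A' (after the try/except). Output: HTFDA

Answer: HTFDA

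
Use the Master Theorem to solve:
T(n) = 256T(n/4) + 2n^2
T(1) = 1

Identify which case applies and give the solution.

a=256, b=4, f(n)=2n^2. log_4(256) = 4. Since c=2 < 4, Case 1 applies: T(n) = Θ(n^log_b(a)) = O(n^4).

Answer: O(n^4) - Case 1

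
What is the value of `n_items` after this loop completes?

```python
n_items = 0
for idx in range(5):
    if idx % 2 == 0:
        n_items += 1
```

Count numbers divisible by 2 in range(5)
`n_items` takes the values: 0 → 1 → 2 → 3

Answer: 3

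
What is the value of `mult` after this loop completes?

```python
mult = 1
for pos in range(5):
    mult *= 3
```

3^5 = 243
`mult` takes the values: 1 → 3 → 9 → 27 → 81 → 243

Answer: 243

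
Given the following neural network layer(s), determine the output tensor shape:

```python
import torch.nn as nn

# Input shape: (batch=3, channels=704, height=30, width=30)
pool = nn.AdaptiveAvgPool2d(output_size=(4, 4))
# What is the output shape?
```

Input: (3, 704, 30, 30) -> Output: (3, 704, 4, 4)

Answer: (3, 704, 4, 4)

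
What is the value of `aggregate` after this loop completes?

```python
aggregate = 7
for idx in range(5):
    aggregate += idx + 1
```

Start at 7, add 1 to 5 = 22
`aggregate` takes the values: 7 → 8 → 10 → 13 → 17 → 22

Answer: 22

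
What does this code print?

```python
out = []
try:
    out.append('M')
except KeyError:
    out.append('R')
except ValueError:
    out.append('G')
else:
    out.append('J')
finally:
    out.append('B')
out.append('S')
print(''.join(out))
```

Execution trace: 'M' (try body, no exception) → 'J' (else) → 'B' (finally) → 'S' (after the try/except). Output: MJBS

Answer: MJBS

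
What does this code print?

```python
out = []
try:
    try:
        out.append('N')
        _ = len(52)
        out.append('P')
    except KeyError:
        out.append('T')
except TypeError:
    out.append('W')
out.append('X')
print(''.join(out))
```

Execution trace: 'N' (try body) → 'W' (outer except TypeError) → 'X' (after the try/except). Output: NWX

Answer: NWX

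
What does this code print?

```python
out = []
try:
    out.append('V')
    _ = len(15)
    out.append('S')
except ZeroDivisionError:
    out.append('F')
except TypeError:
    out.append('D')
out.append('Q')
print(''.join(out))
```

Execution trace: 'V' (try body) → 'D' (except TypeError) → 'Q' (after the try/except). Output: VDQ

Answer: VDQ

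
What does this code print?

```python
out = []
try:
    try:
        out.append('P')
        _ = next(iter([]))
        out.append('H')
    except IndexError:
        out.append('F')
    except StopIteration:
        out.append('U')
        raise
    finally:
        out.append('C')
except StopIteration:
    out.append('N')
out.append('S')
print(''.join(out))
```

Execution trace: 'P' (inner try body) → 'U' (inner except StopIteration) → 'C' (inner finally) → 'N' (outer except StopIteration) → 'S' (after the try/except). Output: PUCNS

Answer: PUCNS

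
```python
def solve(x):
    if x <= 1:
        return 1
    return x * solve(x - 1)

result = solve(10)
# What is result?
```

solve(10) = 10 * 9 * 8 * 7 * 6 * 5 * 4 * 3 * 2 * 1 = 3628800

Answer: 3628800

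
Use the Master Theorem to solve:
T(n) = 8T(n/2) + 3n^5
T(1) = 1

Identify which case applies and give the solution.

a=8, b=2, f(n)=3n^5. log_2(8) = 3. Since c=5 > 3 and the regularity condition holds (8(n/2)^5 = (8/2^5)n^5 with 8/2^5 < 1), Case 3 applies: T(n) = Θ(f(n)) = O(n^5).

Answer: O(n^5) - Case 3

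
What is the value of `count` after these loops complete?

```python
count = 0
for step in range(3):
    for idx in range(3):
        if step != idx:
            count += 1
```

3² - 3 (exclude diagonal)
`count` takes the values: 0 → 1 → 2 → 3 → 4 → 5 → 6

Answer: 6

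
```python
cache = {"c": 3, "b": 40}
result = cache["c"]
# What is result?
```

Trace:
`cache = {"c": 3, "b": 40}` → cache = {'c': 3, 'b': 40}
`result = cache["c"]` → result = 3
So result = 3

Answer: 3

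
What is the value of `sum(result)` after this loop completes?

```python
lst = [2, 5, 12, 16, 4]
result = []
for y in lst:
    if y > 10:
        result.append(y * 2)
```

Sum of doubled values > 10
`result` takes the values: [] → [24] → [24, 32]
So `sum(result)` = 56

Answer: 56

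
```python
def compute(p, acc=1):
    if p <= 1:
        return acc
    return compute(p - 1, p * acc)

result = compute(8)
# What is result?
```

Accumulator trace (n, acc): (8, 1) -> (7, 8) -> (6, 56) -> (5, 336) -> (4, 1680) -> (3, 6720) -> (2, 20160) -> (1, 40320) -> return 40320

Answer: 40320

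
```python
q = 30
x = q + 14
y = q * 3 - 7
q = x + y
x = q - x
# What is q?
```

Trace:
`q = 30` → q = 30
`x = q + 14` → x = 44
`y = q * 3 - 7` → y = 83
`q = x + y` → q = 127
`x = q - x` → x = 83
So q = 127

Answer: 127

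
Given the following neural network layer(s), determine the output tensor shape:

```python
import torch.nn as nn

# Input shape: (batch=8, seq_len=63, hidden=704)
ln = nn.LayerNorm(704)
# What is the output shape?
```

Input: (8, 63, 704) -> Output: (8, 63, 704)

Answer: (8, 63, 704)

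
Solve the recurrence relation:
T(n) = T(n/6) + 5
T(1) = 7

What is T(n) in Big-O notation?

Each step divides n by 6 and adds 5. After log_6(n) steps we reach T(1)=7. So T(n) = 5·log_6(n) + 7 = O(log n).

Answer: O(log n)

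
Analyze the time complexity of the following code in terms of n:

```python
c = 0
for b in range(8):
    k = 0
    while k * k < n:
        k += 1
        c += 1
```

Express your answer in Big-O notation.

Each loop level contributes: 1 × √n. Multiplying the contributions gives O(√n).

Answer: O(√n)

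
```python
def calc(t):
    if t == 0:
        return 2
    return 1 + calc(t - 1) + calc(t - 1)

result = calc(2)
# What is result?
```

calc(t) = 1 + 2·calc(t-1), calc(0)=2. Closed form: (2+1)·2^2 - 1 = 11.

Answer: 11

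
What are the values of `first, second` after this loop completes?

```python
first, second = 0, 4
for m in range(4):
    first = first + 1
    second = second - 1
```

first goes 0→4, second goes 4→0
`first, second` takes the values: (0, 4) → (1, 4) → (1, 3) → (2, 3) → (2, 2) → (3, 2) → (3, 1) → (4, 1) → (4, 0)

Answer: 4, 0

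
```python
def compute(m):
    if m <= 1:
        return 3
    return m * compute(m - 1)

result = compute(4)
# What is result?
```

compute(4) = 4 * 3 * 2 * 3 = 72

Answer: 72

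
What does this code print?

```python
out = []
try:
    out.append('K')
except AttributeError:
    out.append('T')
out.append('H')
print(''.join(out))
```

Execution trace: 'K' (try body, no exception) → 'H' (after the try/except). Output: KH

Answer: KH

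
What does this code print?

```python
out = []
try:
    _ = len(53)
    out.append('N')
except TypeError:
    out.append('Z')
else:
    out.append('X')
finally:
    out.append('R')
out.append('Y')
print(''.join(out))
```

Execution trace: 'Z' (except TypeError) → 'R' (finally) → 'Y' (after the try/except). Output: ZRY

Answer: ZRY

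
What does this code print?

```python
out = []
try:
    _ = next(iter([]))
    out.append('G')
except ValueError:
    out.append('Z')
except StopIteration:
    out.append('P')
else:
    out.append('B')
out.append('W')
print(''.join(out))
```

Execution trace: 'P' (except StopIteration) → 'W' (after the try/except). Output: PW

Answer: PW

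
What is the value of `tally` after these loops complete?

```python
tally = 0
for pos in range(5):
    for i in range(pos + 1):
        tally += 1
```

Triangle: 1 + 2 + ... + 5
`tally` takes the values: 0 → 1 → 2 → 3 → 4 → 5 → 6 → 7 → 8 → 9 → 10 → 11 → 12 → 13 → 14 → 15

Answer: 15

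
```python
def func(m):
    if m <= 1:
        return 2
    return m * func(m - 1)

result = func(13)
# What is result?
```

func(13) = 13 * 12 * 11 * 10 * 9 * 8 * 7 * 6 * 5 * 4 * 3 * 2 * 2 = 12454041600

Answer: 12454041600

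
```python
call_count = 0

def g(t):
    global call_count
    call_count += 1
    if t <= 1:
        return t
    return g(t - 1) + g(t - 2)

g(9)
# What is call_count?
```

Calls(t) = 1 + Calls(t-1) + Calls(t-2); Calls(0)=Calls(1)=1. For t=9 this gives 109.

Answer: 109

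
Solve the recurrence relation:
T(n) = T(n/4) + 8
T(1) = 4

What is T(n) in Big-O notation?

Each step divides n by 4 and adds 8. After log_4(n) steps we reach T(1)=4. So T(n) = 8·log_4(n) + 4 = O(log n).

Answer: O(log n)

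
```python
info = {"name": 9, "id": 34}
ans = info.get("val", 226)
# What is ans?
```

Trace:
`info = {"name": 9, "id": 34}` → info = {'name': 9, 'id': 34}
`ans = info.get("val", 226)` → ans = 226
So ans = 226

Answer: 226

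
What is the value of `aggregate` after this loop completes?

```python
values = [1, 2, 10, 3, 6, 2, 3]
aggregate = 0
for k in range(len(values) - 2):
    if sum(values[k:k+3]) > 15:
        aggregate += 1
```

Count windows with sum > 15
`aggregate` takes the values: 0 → 1

Answer: 1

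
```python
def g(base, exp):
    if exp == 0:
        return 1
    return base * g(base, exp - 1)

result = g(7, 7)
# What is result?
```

g(7, 7) = 7 * 7 * 7 * 7 * 7 * 7 * 7 = 823543

Answer: 823543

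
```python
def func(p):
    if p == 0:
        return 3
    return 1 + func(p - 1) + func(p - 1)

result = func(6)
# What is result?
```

func(p) = 1 + 2·func(p-1), func(0)=3. Closed form: (3+1)·2^6 - 1 = 255.

Answer: 255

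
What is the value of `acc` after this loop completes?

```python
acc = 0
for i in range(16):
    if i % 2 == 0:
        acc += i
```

Sum of even numbers 0 to 15
`acc` takes the values: 0 → 2 → 6 → 12 → 20 → 30 → 42 → 56

Answer: 56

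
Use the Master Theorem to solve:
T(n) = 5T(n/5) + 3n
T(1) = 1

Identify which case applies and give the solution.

a=5, b=5, f(n)=3n. log_5(5) = 1. Since c=1 = 1, Case 2 applies: T(n) = Θ(n^log_b(a) · log n) = O(n log n).

Answer: O(n log n) - Case 2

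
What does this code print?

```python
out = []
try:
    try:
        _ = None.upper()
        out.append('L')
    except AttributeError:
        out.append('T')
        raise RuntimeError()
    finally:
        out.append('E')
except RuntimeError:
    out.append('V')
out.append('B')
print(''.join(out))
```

Execution trace: 'T' (inner except AttributeError) → 'E' (inner finally) → 'V' (outer except RuntimeError) → 'B' (after the try/except). Output: TEVB

Answer: TEVB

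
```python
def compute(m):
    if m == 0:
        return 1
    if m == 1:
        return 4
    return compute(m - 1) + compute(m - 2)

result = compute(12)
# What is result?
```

Build up from base cases: compute(0)=1, compute(1)=4, compute(2)=5, compute(3)=9, compute(4)=14, compute(5)=23, compute(6)=37, ..., compute(12)=665

Answer: 665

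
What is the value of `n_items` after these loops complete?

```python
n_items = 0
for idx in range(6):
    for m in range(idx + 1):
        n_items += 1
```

Triangle: 1 + 2 + ... + 6
`n_items` takes the values: 0 → 1 → 2 → 3 → 4 → 5 → 6 → 7 → 8 → 9 → 10 → 11 → 12 → 13 → 14 → 15 → 16 → 17 → 18 → 19 → 20 → 21

Answer: 21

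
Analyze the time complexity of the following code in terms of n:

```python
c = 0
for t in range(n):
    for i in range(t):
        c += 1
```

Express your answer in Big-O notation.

Each loop level contributes: n × n. Multiplying the contributions gives O(n^2).

Answer: O(n^2)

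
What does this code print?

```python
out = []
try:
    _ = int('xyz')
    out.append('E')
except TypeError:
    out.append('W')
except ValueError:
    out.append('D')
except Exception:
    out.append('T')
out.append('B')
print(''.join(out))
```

Execution trace: 'D' (except ValueError) → 'B' (after the try/except). Output: DB

Answer: DB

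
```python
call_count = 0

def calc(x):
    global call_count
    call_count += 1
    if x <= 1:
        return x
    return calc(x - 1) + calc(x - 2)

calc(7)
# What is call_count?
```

Calls(x) = 1 + Calls(x-1) + Calls(x-2); Calls(0)=Calls(1)=1. For x=7 this gives 41.

Answer: 41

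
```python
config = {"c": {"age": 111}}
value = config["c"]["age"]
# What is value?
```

Trace:
`config = {"c": {"age": 111}}` → config = {'c': {'age': 111}}
`value = config["c"]["age"]` → value = 111
So value = 111

Answer: 111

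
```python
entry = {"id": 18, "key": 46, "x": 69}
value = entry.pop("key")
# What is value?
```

Trace:
`entry = {"id": 18, "key": 46, "x": 69}` → entry = {'id': 18, 'key': 46, 'x': 69}
`value = entry.pop("key")` → entry = {'id': 18, 'x': 69}; value = 46
So value = 46

Answer: 46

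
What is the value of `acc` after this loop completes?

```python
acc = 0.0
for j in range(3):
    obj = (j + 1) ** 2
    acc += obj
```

Sum of squared losses 1² + 2² + ... + 3²
`acc` takes the values: 0.0 → 1.0 → 5.0 → 14.0

Answer: 14.0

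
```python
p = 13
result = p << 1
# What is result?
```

Trace:
`p = 13` → p = 13
`result = p << 1` → result = 26
So result = 26

Answer: 26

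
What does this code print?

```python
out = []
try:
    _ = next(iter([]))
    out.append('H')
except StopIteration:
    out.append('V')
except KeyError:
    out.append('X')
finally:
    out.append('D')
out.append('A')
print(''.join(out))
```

Execution trace: 'V' (except StopIteration) → 'D' (finally) → 'A' (after the try/except). Output: VDA

Answer: VDA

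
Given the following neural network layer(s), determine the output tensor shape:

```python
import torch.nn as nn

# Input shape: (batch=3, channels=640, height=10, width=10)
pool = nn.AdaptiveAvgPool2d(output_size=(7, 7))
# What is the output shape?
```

Input: (3, 640, 10, 10) -> Output: (3, 640, 7, 7)

Answer: (3, 640, 7, 7)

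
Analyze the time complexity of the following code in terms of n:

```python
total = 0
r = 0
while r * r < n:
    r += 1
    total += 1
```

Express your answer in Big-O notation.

Each loop level contributes: √n. Multiplying the contributions gives O(√n).

Answer: O(√n)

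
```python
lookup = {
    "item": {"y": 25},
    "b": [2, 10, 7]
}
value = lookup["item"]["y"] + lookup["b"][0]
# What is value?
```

Trace:
`lookup = { ...` → lookup = {'item': {'y': 25}, 'b': [2, 10, 7]}
`value = lookup["item"]["y"] + lookup["b"][0]` → value = 27
So value = 27

Answer: 27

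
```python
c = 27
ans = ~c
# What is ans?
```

Trace:
`c = 27` → c = 27
`ans = ~c` → ans = -28
So ans = -28

Answer: -28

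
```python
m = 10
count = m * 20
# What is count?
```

Trace:
`m = 10` → m = 10
`count = m * 20` → count = 200
So count = 200

Answer: 200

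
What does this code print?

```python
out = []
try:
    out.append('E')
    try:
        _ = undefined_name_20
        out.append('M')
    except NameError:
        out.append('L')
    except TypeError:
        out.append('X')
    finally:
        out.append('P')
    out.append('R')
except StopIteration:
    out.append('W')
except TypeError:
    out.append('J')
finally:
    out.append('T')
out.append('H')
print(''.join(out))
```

Execution trace: 'E' (try body) → 'L' (inner except NameError) → 'P' (inner finally) → 'R' (try body, no exception) → 'T' (finally) → 'H' (after the try/except). Output: ELPRTH

Answer: ELPRTH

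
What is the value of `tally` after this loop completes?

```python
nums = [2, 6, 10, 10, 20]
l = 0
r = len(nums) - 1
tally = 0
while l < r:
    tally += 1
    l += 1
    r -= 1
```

Iterations until pointers meet (list length 5)
`tally` takes the values: 0 → 1 → 2

Answer: 2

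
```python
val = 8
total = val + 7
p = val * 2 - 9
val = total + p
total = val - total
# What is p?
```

Trace:
`val = 8` → val = 8
`total = val + 7` → total = 15
`p = val * 2 - 9` → p = 7
`val = total + p` → val = 22
`total = val - total` → total = 7
So p = 7

Answer: 7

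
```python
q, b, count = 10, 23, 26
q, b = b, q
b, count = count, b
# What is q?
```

Trace:
`q, b, count = 10, 23, 26` → q = 10; b = 23; count = 26
`q, b = b, q` → q = 23; b = 10
`b, count = count, b` → b = 26; count = 10
So q = 23

Answer: 23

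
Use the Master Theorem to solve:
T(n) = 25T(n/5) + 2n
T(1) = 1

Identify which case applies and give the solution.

a=25, b=5, f(n)=2n. log_5(25) = 2. Since c=1 < 2, Case 1 applies: T(n) = Θ(n^log_b(a)) = O(n^2).

Answer: O(n^2) - Case 1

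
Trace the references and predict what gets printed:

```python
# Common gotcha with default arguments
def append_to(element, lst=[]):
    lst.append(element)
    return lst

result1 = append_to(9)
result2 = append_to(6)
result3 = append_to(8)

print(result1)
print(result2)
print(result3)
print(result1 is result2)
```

Key concept: mutable default argument gotcha.
Step by step:
`result1 = append_to(9)` → result1 = [9]
`result2 = append_to(6)` → result1 = [9, 6] (same object as result2); result2 = [9, 6] (same object as result1)
`result3 = append_to(8)` → result1 = [9, 6, 8] (same object as result2, result3); result2 = [9, 6, 8] (same object as result1, result3); result3 = [9, 6, 8] (same object as result1, result2)
`print(result1)` → prints [9, 6, 8]
`print(result2)` → prints [9, 6, 8]
`print(result3)` → prints [9, 6, 8]
`print(result1 is result2)` → prints True

Answer:
[9, 6, 8]
[9, 6, 8]
[9, 6, 8]
True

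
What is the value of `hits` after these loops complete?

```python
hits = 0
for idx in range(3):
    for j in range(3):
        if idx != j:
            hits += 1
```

3² - 3 (exclude diagonal)
`hits` takes the values: 0 → 1 → 2 → 3 → 4 → 5 → 6

Answer: 6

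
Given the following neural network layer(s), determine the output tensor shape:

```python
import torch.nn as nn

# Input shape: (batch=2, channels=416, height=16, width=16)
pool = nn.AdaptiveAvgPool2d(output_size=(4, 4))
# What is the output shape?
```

Input: (2, 416, 16, 16) -> Output: (2, 416, 4, 4)

Answer: (2, 416, 4, 4)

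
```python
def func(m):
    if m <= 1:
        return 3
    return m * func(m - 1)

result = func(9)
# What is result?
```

func(9) = 9 * 8 * 7 * 6 * 5 * 4 * 3 * 2 * 3 = 1088640

Answer: 1088640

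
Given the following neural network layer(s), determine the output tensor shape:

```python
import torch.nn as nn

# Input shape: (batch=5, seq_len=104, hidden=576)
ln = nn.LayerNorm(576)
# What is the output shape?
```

Input: (5, 104, 576) -> Output: (5, 104, 576)

Answer: (5, 104, 576)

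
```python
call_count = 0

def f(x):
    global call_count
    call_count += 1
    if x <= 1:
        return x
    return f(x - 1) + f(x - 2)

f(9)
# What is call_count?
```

Calls(x) = 1 + Calls(x-1) + Calls(x-2); Calls(0)=Calls(1)=1. For x=9 this gives 109.

Answer: 109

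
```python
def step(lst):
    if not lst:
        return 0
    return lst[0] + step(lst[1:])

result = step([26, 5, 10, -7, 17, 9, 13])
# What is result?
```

26 + 5 + 10 + (-7) + 17 + 9 + 13 + 0 = 73

Answer: 73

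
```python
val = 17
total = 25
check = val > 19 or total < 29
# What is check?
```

Trace:
`val = 17` → val = 17
`total = 25` → total = 25
`check = val > 19 or total < 29` → check = True
So check = True

Answer: True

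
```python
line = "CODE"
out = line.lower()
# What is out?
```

Trace:
`line = "CODE"` → line = 'CODE'
`out = line.lower()` → out = 'code'
So out = 'code'

Answer: 'code'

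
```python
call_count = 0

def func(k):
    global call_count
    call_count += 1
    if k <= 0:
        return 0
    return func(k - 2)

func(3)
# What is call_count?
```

Linear recursion stepping by 2: 3 calls from k=3 down to ≤0.

Answer: 3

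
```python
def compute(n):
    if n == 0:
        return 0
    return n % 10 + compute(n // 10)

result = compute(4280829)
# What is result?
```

Sum of digits of 4280829: 9 + 2 + 8 + 0 + 8 + 2 + 4 = 33

Answer: 33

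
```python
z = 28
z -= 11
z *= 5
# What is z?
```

Trace:
`z = 28` → z = 28
`z -= 11` → z = 17
`z *= 5` → z = 85
So z = 85

Answer: 85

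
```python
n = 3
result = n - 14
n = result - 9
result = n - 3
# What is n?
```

Trace:
`n = 3` → n = 3
`result = n - 14` → result = -11
`n = result - 9` → n = -20
`result = n - 3` → result = -23
So n = -20

Answer: -20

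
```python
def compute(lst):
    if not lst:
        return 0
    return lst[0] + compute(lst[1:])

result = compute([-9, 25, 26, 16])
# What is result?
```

(-9) + 25 + 26 + 16 + 0 = 58

Answer: 58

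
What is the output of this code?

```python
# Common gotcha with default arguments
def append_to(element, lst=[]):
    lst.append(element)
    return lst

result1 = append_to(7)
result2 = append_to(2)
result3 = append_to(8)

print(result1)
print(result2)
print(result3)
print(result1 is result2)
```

Key concept: mutable default argument gotcha.
Step by step:
`result1 = append_to(7)` → result1 = [7]
`result2 = append_to(2)` → result1 = [7, 2] (same object as result2); result2 = [7, 2] (same object as result1)
`result3 = append_to(8)` → result1 = [7, 2, 8] (same object as result2, result3); result2 = [7, 2, 8] (same object as result1, result3); result3 = [7, 2, 8] (same object as result1, result2)
`print(result1)` → prints [7, 2, 8]
`print(result2)` → prints [7, 2, 8]
`print(result3)` → prints [7, 2, 8]
`print(result1 is result2)` → prints True

Answer:
[7, 2, 8]
[7, 2, 8]
[7, 2, 8]
True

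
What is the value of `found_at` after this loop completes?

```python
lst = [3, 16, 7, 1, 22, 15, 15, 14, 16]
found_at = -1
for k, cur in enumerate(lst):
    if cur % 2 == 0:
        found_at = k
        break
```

First even number index in [3, 16, 7, 1, 22, 15, 15, 14, 16]
`found_at` takes the values: -1 → 1

Answer: 1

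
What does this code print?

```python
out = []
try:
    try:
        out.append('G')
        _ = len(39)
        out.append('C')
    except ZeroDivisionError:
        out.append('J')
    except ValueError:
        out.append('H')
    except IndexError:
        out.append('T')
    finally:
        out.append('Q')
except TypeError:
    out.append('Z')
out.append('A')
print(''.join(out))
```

Execution trace: 'G' (try body) → 'Q' (finally) → 'Z' (outer except TypeError) → 'A' (after the try/except). Output: GQZA

Answer: GQZA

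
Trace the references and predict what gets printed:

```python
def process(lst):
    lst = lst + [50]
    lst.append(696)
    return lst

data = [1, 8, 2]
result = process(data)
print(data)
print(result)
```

Key concept: rebinding parameter vs mutation.
Step by step:
`data = [1, 8, 2]` → data = [1, 8, 2]
`result = process(data)` → result = [1, 8, 2, 50, 696]
`print(data)` → prints [1, 8, 2]
`print(result)` → prints [1, 8, 2, 50, 696]

Answer:
[1, 8, 2]
[1, 8, 2, 50, 696]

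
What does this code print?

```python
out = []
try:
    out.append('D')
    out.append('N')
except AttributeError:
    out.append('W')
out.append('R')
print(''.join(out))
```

Execution trace: 'D' (try body) → 'N' (try body, no exception) → 'R' (after the try/except). Output: DNR

Answer: DNR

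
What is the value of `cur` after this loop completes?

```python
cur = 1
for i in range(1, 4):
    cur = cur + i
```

Start at 1, add 1 through 3
`cur` takes the values: 1 → 2 → 4 → 7

Answer: 7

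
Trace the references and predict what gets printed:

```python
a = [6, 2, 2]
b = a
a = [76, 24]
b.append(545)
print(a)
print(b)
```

Key concept: rebinding vs mutation: a is rebound to a new list, b still points at the original.
Step by step:
`a = [6, 2, 2]` → a = [6, 2, 2]
`b = a` → b = [6, 2, 2] (same object as a)
`a = [76, 24]` → a = [76, 24]
`b.append(545)` → b = [6, 2, 2, 545]
`print(a)` → prints [76, 24]
`print(b)` → prints [6, 2, 2, 545]

Answer:
[76, 24]
[6, 2, 2, 545]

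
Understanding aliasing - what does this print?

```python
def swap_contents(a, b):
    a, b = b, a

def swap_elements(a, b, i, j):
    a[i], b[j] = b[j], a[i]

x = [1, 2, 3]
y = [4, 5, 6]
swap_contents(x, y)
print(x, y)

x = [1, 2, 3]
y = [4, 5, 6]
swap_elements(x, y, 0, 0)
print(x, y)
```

Key concept: parameter rebinding vs mutation.
Step by step:
`x = [1, 2, 3]` → x = [1, 2, 3]
`y = [4, 5, 6]` → y = [4, 5, 6]
`swap_contents(x, y)` → no visible change to tracked variables
`print(x, y)` → prints [1, 2, 3] [4, 5, 6]
`x = [1, 2, 3]` → x = [1, 2, 3]
`y = [4, 5, 6]` → y = [4, 5, 6]
`swap_elements(x, y, 0, 0)` → x = [4, 2, 3]; y = [1, 5, 6]
`print(x, y)` → prints [4, 2, 3] [1, 5, 6]

Answer:
[1, 2, 3] [4, 5, 6]
[4, 2, 3] [1, 5, 6]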